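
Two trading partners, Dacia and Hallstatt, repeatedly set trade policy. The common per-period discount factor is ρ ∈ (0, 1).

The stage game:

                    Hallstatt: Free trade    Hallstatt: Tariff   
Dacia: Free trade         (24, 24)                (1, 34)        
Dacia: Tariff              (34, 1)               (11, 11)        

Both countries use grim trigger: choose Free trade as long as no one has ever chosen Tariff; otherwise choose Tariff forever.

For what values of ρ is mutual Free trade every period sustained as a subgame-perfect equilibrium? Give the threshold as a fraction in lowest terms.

10/23

24/(1−ρ) ≥ 34 + 11ρ/(1−ρ)
24 ≥ 34 − 23ρ
ρ ≥ 10/23.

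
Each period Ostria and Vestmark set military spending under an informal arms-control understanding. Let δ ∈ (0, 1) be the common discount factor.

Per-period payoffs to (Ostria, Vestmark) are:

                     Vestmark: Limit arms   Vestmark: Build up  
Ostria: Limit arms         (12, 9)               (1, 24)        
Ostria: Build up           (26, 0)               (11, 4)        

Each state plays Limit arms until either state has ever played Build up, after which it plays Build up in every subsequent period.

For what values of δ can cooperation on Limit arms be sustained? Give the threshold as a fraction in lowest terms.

14/15

For Ostria: deviation gain 26−12 = 14, per-period punishment loss 12−11 = 1. IC gives δ ≥ 14/15.
For Vestmark: gain 15, loss 5 per period, so δ ≥ 15/20 = 3/4.
The tighter constraint is Ostria's, so cooperation needs δ ≥ 14/15.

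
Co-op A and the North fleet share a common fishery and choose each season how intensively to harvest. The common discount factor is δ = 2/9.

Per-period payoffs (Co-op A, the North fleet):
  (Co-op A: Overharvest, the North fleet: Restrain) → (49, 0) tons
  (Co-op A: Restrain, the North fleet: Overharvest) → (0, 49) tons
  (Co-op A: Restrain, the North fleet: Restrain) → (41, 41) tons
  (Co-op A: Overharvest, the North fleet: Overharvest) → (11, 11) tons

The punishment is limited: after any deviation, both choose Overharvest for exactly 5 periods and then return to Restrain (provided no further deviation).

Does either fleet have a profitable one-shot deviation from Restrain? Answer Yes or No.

No

Comparing payoff streams over the 6 periods until play realigns: cooperate → 41(1+δ+…+δ^5); deviate → 49 + 11(δ+…+δ^5).
Cooperation is sustained iff (41−11)(δ+…+δ^5) ≥ 49−41.
δ+…+δ^5 = 2/9·(1−(2/9)^5)/(1−2/9) = 0.2856, and (49−41)/(41−11) = 0.2667.
0.2856 ≥ 0.2667, so cooperation is sustainable.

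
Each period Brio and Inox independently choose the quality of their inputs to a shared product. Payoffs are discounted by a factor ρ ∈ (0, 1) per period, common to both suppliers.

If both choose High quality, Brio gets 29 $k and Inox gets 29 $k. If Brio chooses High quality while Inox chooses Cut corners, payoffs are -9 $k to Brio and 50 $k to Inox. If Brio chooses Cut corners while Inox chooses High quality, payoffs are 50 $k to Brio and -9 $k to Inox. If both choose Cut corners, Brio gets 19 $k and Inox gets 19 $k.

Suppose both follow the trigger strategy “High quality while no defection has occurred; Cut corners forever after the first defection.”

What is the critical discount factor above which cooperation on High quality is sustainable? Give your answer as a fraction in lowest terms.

21/31

One-period gain from deviating is 50 − 29 = 21. The loss is 29 − 19 = 10 in every subsequent period, with present value 10·ρ/(1−ρ).
Deviation is unprofitable when 10·ρ/(1−ρ) ≥ 21, i.e. ρ/(1−ρ) ≥ 21/10.
Equivalently ρ ≥ 21/(21+10) = 21/31.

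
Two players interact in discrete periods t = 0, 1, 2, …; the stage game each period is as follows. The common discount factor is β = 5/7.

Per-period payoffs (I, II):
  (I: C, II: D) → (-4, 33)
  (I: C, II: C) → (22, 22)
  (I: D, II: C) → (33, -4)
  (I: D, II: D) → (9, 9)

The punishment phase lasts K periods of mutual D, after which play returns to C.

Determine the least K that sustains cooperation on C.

2

IC: β(1−β^K)/(1−β) ≥ (33−22)/(22−9) = 11/13.
With β = 5/7: need 1 − β^K ≥ 11/13·(1−5/7)/(5/7), i.e. β^K ≤ 0.6615.
Since (5/7)^1 = 0.7143 and (5/7)^2 = 0.5102, the smallest such K is 2.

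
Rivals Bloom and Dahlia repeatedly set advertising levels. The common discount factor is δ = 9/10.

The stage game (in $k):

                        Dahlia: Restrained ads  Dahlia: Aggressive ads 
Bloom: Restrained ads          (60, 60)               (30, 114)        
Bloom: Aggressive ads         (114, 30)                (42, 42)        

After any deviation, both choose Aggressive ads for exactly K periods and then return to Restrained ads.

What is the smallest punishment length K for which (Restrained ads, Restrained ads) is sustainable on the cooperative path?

4

IC: δ(1−δ^K)/(1−δ) ≥ (114−60)/(60−42) = 3.
With δ = 9/10: need 1 − δ^K ≥ 3·(1−9/10)/(9/10), i.e. δ^K ≤ 0.6667.
Since (9/10)^3 = 0.7290 and (9/10)^4 = 0.6561, the smallest such K is 4.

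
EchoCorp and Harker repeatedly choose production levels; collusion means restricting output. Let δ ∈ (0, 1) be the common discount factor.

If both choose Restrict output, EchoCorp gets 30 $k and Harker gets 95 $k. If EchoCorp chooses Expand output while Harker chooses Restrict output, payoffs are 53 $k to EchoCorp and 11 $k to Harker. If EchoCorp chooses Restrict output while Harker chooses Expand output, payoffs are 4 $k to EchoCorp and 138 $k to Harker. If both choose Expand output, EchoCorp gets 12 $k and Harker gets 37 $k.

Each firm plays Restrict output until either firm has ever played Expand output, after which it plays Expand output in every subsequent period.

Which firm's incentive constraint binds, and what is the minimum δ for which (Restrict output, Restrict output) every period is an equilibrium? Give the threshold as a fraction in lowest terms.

For EchoCorp: deviation gain 53−30 = 23, per-period punishment loss 30−12 = 18. IC gives δ ≥ 23/41.
For Harker: gain 43, loss 58 per period, so δ ≥ 43/101.
The tighter constraint is EchoCorp's, so cooperation needs δ ≥ 23/41.

EchoCorp; δ ≥ 23/41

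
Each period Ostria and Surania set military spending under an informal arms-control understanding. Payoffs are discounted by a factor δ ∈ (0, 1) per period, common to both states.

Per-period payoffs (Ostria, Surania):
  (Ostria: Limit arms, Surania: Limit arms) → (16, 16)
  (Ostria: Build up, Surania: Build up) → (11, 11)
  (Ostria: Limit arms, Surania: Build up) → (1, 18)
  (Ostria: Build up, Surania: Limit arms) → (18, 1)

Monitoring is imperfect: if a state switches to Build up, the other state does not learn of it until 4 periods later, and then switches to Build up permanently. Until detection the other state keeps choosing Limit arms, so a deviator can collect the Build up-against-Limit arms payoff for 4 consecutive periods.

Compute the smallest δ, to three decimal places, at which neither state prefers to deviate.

0.731

Deviating for the 4 undetected periods gains 18−16 = 2 per period over cooperation, then loses 16−11 = 5 per period forever once punishment starts.
Gain: 2(1 + δ + … + δ^3); loss: 5·δ^4/(1−δ).
No profitable deviation ⇔ 2(1−δ^4) ≤ 5·δ^4, i.e. δ^4 ≥ 2/(2+5) = 2/7.
Hence δ ≥ (2/7)^(1/4) ≈ 0.731.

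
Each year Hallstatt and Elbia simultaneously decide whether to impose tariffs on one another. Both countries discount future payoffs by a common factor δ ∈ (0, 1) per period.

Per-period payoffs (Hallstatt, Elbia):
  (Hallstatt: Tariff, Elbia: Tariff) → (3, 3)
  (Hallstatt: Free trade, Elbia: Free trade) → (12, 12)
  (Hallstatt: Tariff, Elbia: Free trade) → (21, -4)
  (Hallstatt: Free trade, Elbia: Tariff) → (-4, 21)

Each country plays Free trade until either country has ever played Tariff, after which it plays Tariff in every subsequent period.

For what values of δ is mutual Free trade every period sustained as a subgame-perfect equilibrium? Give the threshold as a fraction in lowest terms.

1/2

12/(1−δ) ≥ 21 + 3δ/(1−δ)
12 ≥ 21 − 18δ
δ ≥ 9/18 = 1/2.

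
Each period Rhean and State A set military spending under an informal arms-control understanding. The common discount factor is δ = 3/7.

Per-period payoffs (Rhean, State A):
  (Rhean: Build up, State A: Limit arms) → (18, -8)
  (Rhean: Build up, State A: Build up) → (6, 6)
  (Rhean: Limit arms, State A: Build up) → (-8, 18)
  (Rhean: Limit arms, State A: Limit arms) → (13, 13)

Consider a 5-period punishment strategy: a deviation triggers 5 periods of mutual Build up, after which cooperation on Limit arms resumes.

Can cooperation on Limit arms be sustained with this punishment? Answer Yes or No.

Yes

A one-shot deviation gives 18 now, then 6 for 5 periods, then back to 13.
Gain from deviating: (18−13) today; loss: (13−6) in each of the next 5 periods.
No-deviation condition: (13−6)(δ+…+δ^5) ≥ 18−13, i.e. δ+…+δ^5 ≥ 5/7.
At δ = 3/7: δ+…+δ^5 = 0.7392 ≥ 0.7143.
So cooperation is sustainable.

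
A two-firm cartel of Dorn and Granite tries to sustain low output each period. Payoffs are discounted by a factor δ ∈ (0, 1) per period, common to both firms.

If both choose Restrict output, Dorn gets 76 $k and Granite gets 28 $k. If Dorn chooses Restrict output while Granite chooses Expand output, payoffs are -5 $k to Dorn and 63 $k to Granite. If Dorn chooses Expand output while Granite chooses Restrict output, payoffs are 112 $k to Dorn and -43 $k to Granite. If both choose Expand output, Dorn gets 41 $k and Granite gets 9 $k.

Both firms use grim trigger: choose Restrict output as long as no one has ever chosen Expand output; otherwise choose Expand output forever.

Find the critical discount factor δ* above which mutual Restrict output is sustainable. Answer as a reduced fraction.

Dorn: cooperation gives 76 each period; deviation gives 112 once then 41 forever.
  76/(1−δ) ≥ 112 + 41δ/(1−δ) ⇒ δ ≥ 36/71.
Granite: cooperation gives 28 each period; deviation gives 63 once then 9 forever.
  δ ≥ 35/54.
Both must hold, so the binding constraint is Granite's: δ ≥ 35/54.

35/54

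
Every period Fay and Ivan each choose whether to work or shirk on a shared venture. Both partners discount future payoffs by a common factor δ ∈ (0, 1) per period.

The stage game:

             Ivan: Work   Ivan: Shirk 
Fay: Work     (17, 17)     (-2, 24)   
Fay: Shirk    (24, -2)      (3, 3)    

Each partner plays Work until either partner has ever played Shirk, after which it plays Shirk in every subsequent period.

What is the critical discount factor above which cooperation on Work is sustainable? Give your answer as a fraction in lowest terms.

17/(1−δ) ≥ 24 + 3δ/(1−δ)
17 ≥ 24 − 21δ
δ ≥ 7/21 = 1/3.

1/3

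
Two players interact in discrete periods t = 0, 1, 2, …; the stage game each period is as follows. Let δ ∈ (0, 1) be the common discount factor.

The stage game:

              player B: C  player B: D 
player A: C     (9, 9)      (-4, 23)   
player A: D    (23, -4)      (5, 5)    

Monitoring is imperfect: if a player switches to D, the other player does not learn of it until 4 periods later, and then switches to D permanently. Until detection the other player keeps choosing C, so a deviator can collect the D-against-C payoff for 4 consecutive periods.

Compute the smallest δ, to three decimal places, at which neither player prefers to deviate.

Deviating for the 4 undetected periods gains 23−9 = 14 per period over cooperation, then loses 9−5 = 4 per period forever once punishment starts.
Gain: 14(1 + δ + … + δ^3); loss: 4·δ^4/(1−δ).
No profitable deviation ⇔ 14(1−δ^4) ≤ 4·δ^4, i.e. δ^4 ≥ 14/(14+4) = 7/9.
Hence δ ≥ (7/9)^(1/4) ≈ 0.939.

0.939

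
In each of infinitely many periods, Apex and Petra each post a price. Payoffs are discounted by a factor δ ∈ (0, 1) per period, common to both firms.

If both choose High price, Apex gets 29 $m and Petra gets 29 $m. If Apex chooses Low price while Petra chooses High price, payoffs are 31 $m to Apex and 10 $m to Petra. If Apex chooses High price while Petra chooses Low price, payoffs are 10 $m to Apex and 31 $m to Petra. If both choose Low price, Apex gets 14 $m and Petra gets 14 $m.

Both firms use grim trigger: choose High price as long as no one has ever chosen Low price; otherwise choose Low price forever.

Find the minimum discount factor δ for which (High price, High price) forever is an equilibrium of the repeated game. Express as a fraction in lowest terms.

2/17

Under grim trigger the critical discount factor is (T−C)/(T−P) with T = 31, C = 29, P = 14.
δ* = (31−29)/(31−14) = 2/17.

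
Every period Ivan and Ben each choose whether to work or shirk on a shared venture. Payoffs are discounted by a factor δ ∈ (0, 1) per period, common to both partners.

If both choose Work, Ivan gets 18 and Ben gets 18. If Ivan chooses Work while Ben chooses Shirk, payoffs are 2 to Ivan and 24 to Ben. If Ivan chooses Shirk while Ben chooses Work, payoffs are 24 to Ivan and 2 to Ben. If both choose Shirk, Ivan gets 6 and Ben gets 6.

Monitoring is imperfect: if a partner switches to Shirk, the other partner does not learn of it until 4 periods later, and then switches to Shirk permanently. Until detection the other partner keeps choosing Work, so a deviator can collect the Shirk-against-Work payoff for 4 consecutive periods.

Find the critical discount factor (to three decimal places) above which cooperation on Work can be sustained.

0.760

A deviator earns 24 for 4 periods, then 6 forever; cooperating earns 18 forever. Multiplying the IC by (1−δ):
18 ≥ 24(1−δ^4) + 6δ^4, so 18·δ^4 ≥ 6 and δ^4 ≥ 1/3.
δ ≥ (1/3)^(1/4) ≈ 0.760.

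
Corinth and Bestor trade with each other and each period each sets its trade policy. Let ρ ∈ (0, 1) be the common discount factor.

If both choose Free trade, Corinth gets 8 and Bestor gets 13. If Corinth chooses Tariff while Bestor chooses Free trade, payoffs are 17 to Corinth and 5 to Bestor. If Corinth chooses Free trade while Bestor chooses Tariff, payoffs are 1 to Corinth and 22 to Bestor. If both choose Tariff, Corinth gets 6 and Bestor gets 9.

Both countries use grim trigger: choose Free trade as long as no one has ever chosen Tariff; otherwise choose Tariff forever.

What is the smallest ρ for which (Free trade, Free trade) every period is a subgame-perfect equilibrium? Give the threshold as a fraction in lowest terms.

9/11

For Corinth: deviation gain 17−8 = 9, per-period punishment loss 8−6 = 2. IC gives ρ ≥ 9/11.
For Bestor: gain 9, loss 4 per period, so ρ ≥ 9/13.
The tighter constraint is Corinth's, so cooperation needs ρ ≥ 9/11.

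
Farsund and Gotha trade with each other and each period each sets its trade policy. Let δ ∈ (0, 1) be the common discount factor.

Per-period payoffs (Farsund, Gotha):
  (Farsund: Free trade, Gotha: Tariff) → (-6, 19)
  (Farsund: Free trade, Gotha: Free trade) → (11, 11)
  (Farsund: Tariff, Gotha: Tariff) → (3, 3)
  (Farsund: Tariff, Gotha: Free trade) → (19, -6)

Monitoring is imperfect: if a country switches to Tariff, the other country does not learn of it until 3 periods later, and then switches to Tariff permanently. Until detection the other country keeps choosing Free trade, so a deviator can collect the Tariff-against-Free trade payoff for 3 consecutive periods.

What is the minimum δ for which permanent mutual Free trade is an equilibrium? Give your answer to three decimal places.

0.794

Deviating for the 3 undetected periods gains 19−11 = 8 per period over cooperation, then loses 11−3 = 8 per period forever once punishment starts.
Gain: 8(1 + δ + … + δ^2); loss: 8·δ^3/(1−δ).
No profitable deviation ⇔ 8(1−δ^3) ≤ 8·δ^3, i.e. δ^3 ≥ 8/(8+8) = 1/2.
Hence δ ≥ (1/2)^(1/3) ≈ 0.794.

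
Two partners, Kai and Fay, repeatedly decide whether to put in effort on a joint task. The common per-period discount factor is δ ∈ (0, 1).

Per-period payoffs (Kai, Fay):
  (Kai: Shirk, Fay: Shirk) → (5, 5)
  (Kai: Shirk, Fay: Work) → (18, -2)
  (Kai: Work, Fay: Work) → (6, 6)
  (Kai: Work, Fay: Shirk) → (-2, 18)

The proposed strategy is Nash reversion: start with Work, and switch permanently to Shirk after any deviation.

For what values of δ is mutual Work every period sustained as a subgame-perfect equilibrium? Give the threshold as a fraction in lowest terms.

Cooperation forever yields 6 each period: 6/(1−δ).
Deviating yields 18 once, then 5 forever: 18 + 5δ/(1−δ).
No profitable deviation requires 6/(1−δ) ≥ 18 + 5δ/(1−δ).
Multiplying by (1−δ): 6 ≥ 18(1−δ) + 5δ = 18 − 13δ.
So 13δ ≥ 12, i.e. δ ≥ 12/13.

12/13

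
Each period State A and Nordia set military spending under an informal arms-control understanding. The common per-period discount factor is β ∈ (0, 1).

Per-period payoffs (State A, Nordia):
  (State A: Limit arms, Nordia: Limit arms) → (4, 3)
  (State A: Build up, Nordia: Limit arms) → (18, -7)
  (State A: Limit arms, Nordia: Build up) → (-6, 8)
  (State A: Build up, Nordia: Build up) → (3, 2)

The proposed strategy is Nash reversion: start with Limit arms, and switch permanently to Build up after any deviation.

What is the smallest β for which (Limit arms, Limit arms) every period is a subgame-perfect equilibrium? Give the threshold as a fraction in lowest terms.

14/15

State A: cooperation gives 4 each period; deviation gives 18 once then 3 forever.
  4/(1−β) ≥ 18 + 3β/(1−β) ⇒ β ≥ 14/15.
Nordia: cooperation gives 3 each period; deviation gives 8 once then 2 forever.
  β ≥ 5/6.
Both must hold, so the binding constraint is State A's: β ≥ 14/15.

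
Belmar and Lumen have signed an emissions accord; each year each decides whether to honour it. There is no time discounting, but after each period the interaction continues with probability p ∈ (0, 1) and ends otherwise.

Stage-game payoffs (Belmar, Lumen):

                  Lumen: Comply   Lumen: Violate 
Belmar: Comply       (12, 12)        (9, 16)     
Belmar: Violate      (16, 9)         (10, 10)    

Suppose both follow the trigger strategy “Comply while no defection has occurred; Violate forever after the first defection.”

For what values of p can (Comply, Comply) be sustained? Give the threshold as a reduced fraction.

2/3

With no time discounting, the continuation probability p plays the role of the discount factor.
Grim-trigger IC: 12/(1−p) ≥ 16 + 10p/(1−p) ⇒ p ≥ (16−12)/(16−10) = 2/3.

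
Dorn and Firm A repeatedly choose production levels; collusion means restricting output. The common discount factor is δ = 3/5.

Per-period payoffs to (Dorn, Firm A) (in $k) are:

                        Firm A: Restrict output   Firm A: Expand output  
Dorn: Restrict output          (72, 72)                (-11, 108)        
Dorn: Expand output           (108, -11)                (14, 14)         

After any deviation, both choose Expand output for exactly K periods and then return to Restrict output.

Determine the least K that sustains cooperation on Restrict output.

No profitable deviation requires (72−14)(δ+…+δ^K) ≥ 108−72, i.e. δ+…+δ^K ≥ 18/29 ≈ 0.6207.
With δ = 3/5, the partial sums are K=1: 0.6000, K=2: 0.9600.
K = 2 is the first length at which the sum reaches 0.6207.

2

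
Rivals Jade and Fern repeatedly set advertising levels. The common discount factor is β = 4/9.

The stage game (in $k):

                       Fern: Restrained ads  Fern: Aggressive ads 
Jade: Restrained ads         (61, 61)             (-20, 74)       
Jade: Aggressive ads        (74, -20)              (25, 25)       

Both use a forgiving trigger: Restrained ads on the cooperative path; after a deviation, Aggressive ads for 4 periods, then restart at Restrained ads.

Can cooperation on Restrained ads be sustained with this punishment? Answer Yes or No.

Comparing payoff streams over the 5 periods until play realigns: cooperate → 61(1+β+…+β^4); deviate → 74 + 25(β+…+β^4).
Cooperation is sustained iff (61−25)(β+…+β^4) ≥ 74−61.
β+…+β^4 = 4/9·(1−(4/9)^4)/(1−4/9) = 0.7688, and (74−61)/(61−25) = 0.3611.
0.7688 ≥ 0.3611, so cooperation is sustainable.

Yes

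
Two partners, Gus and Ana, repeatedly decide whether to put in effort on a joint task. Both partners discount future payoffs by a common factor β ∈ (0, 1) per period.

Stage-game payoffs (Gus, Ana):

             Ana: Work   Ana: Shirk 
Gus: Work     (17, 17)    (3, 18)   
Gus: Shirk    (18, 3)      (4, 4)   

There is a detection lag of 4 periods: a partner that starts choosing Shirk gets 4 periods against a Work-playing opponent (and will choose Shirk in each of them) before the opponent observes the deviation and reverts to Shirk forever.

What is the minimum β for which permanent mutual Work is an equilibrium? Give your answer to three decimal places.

0.517

Deviating for the 4 undetected periods gains 18−17 = 1 per period over cooperation, then loses 17−4 = 13 per period forever once punishment starts.
Gain: 1(1 + β + … + β^3); loss: 13·β^4/(1−β).
No profitable deviation ⇔ 1(1−β^4) ≤ 13·β^4, i.e. β^4 ≥ 1/(1+13) = 1/14.
Hence β ≥ (1/14)^(1/4) ≈ 0.517.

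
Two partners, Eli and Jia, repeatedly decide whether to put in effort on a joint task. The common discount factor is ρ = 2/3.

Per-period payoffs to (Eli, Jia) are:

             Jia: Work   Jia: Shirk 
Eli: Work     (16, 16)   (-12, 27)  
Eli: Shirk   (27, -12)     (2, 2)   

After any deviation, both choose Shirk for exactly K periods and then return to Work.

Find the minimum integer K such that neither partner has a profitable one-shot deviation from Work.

Need Σ_{k=1}^{K} ρ^k ≥ (27−16)/(16−2) = 0.7857 at ρ = 2/3.
At K = 1 the sum is 0.6667 < 0.7857; at K = 2 it is 1.1111 ≥ 0.7857.
So the minimum punishment length is K = 2.

2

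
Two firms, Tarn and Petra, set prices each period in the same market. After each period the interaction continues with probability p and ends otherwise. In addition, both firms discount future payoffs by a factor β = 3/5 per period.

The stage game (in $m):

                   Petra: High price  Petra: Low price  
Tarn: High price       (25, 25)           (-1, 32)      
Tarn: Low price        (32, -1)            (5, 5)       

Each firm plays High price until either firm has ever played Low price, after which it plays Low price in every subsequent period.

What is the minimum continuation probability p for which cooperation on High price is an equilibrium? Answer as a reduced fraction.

35/81

With continuation probability p and discount β, the effective per-period discount factor is βp.
Grim-trigger IC: βp ≥ (32−25)/(32−5) = 7/27.
So p ≥ (7/27)/(3/5) = 35/81.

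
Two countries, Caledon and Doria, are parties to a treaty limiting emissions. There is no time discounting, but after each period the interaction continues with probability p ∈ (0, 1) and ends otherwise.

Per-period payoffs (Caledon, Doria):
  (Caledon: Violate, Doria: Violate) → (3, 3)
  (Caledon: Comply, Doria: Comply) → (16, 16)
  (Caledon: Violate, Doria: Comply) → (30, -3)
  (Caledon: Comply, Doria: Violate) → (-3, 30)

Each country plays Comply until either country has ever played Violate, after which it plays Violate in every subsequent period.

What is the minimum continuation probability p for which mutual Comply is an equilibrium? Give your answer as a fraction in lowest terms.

14/27

With no time discounting, the continuation probability p plays the role of the discount factor.
Grim-trigger IC: 16/(1−p) ≥ 30 + 3p/(1−p) ⇒ p ≥ (30−16)/(30−3) = 14/27.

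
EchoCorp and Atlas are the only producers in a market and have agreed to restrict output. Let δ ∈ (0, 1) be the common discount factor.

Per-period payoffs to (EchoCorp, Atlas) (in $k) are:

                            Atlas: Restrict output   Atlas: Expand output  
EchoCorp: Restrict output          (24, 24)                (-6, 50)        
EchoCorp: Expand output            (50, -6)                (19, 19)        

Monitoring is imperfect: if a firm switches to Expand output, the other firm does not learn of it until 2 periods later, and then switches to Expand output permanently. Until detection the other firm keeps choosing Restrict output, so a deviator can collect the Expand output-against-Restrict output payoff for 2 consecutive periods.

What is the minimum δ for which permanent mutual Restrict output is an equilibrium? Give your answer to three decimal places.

0.916

The best deviation is to choose Expand output for all 2 undetected periods, earning 50 each, then 19 forever once detected.
Deviation value: 50(1−δ^2)/(1−δ) + 19δ^2/(1−δ); cooperation value: 24/(1−δ).
IC: 24 ≥ 50(1−δ^2) + 19δ^2 = 50 − 31δ^2.
So δ^2 ≥ 26/31, giving δ ≥ (26/31)^(1/2) ≈ 0.916.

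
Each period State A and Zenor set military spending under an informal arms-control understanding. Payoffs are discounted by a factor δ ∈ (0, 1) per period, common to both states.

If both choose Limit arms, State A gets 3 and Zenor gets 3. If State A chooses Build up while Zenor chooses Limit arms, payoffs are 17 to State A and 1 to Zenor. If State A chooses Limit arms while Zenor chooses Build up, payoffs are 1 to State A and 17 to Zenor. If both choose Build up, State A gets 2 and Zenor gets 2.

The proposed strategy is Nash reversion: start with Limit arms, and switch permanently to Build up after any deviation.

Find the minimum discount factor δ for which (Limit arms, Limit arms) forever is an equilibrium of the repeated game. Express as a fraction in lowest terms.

14/15

One-period gain from deviating is 17 − 3 = 14. The loss is 3 − 2 = 1 in every subsequent period, with present value 1·δ/(1−δ).
Deviation is unprofitable when 1·δ/(1−δ) ≥ 14, i.e. δ/(1−δ) ≥ 14.
Equivalently δ ≥ 14/(14+1) = 14/15.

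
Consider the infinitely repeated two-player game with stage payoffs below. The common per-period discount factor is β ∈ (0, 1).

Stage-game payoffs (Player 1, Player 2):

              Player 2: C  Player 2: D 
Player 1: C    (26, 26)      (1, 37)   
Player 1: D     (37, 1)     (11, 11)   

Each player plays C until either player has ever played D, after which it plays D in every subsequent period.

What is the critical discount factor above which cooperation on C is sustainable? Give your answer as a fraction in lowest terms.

11/26

Under grim trigger the critical discount factor is (T−C)/(T−P) with T = 37, C = 26, P = 11.
β* = (37−26)/(37−11) = 11/26.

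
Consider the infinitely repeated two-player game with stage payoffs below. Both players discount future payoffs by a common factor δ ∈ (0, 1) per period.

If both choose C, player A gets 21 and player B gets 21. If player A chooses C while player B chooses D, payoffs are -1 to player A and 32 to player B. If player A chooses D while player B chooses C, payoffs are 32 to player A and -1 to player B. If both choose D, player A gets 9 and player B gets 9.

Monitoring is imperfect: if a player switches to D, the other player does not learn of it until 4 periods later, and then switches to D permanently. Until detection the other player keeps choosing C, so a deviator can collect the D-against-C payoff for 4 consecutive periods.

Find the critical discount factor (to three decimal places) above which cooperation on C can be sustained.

The best deviation is to choose D for all 4 undetected periods, earning 32 each, then 9 forever once detected.
Deviation value: 32(1−δ^4)/(1−δ) + 9δ^4/(1−δ); cooperation value: 21/(1−δ).
IC: 21 ≥ 32(1−δ^4) + 9δ^4 = 32 − 23δ^4.
So δ^4 ≥ 11/23, giving δ ≥ (11/23)^(1/4) ≈ 0.832.

0.832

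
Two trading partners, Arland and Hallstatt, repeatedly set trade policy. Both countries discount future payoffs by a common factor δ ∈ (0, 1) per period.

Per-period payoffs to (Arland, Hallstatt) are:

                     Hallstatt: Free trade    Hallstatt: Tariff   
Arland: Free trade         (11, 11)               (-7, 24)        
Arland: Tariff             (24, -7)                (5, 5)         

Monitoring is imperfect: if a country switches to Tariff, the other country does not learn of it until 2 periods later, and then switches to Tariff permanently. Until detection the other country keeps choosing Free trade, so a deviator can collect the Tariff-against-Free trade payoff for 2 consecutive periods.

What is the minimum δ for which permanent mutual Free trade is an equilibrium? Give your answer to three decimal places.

A deviator earns 24 for 2 periods, then 5 forever; cooperating earns 11 forever. Multiplying the IC by (1−δ):
11 ≥ 24(1−δ^2) + 5δ^2, so 19·δ^2 ≥ 13 and δ^2 ≥ 13/19.
δ ≥ (13/19)^(1/2) ≈ 0.827.

0.827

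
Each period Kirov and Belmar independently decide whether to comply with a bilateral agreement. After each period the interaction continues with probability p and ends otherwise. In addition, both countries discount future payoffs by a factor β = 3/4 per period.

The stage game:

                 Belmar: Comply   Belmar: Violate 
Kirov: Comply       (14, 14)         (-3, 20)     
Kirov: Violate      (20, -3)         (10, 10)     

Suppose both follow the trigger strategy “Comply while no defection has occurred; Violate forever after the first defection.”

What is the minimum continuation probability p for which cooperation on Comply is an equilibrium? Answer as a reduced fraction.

4/5

With continuation probability p and discount β, the effective per-period discount factor is βp.
Grim-trigger IC: βp ≥ (20−14)/(20−10) = 3/5.
So p ≥ (3/5)/(3/4) = 4/5.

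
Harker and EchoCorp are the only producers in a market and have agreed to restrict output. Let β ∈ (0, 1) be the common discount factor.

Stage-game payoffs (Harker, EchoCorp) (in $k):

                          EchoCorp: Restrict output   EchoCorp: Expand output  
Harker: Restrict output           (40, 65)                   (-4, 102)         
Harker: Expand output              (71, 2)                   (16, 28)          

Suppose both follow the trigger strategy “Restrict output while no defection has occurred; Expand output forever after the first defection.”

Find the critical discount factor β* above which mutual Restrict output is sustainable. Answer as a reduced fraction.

31/55

For Harker: deviation gain 71−40 = 31, per-period punishment loss 40−16 = 24. IC gives β ≥ 31/55.
For EchoCorp: gain 37, loss 37 per period, so β ≥ 37/74 = 1/2.
The tighter constraint is Harker's, so cooperation needs β ≥ 31/55.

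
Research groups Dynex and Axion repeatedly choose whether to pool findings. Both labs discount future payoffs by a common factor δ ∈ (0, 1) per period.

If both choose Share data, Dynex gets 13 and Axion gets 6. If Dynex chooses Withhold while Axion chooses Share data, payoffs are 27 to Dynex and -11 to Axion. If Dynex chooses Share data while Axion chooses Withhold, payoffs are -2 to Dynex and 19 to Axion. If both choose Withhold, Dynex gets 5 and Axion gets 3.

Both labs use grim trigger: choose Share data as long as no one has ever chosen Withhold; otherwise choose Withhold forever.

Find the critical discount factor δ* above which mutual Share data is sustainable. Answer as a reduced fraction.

13/16

Dynex's threshold: (27−13)/(27−5) = 7/11.
Axion's threshold: (19−6)/(19−3) = 13/16.
7/11 < 13/16, so Axion binds and δ* = 13/16.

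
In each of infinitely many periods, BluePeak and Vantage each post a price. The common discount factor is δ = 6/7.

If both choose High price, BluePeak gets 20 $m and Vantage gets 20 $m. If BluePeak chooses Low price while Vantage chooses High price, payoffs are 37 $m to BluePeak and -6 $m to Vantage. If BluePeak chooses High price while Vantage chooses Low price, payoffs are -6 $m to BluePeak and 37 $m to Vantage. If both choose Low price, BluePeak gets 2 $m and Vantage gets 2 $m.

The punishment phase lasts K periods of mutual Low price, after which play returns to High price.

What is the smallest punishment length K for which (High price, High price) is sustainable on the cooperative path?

No profitable deviation requires (20−2)(δ+…+δ^K) ≥ 37−20, i.e. δ+…+δ^K ≥ 17/18 ≈ 0.9444.
With δ = 6/7, the partial sums are K=1: 0.8571, K=2: 1.5918.
K = 2 is the first length at which the sum reaches 0.9444.

2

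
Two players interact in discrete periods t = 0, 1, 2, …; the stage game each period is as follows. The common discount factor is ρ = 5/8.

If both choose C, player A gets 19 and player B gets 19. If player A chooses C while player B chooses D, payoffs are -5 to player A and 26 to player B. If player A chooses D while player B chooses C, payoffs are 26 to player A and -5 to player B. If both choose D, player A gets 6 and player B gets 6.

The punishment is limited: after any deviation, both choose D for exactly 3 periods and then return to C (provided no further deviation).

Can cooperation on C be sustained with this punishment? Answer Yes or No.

A one-shot deviation gives 26 now, then 6 for 3 periods, then back to 19.
Gain from deviating: (26−19) today; loss: (19−6) in each of the next 3 periods.
No-deviation condition: (19−6)(ρ+…+ρ^3) ≥ 26−19, i.e. ρ+…+ρ^3 ≥ 7/13.
At ρ = 5/8: ρ+…+ρ^3 = 1.2598 ≥ 0.5385.
So cooperation is sustainable.

Yes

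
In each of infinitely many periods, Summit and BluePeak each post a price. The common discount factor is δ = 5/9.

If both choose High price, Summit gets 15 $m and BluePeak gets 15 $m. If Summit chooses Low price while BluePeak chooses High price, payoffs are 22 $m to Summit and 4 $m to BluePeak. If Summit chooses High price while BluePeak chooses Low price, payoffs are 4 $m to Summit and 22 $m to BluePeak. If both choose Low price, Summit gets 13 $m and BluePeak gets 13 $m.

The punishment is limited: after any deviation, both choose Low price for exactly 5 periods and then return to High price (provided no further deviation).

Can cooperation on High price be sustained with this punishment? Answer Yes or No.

A one-shot deviation gives 22 now, then 13 for 5 periods, then back to 15.
Gain from deviating: (22−15) today; loss: (15−13) in each of the next 5 periods.
No-deviation condition: (15−13)(δ+…+δ^5) ≥ 22−15, i.e. δ+…+δ^5 ≥ 7/2.
At δ = 5/9: δ+…+δ^5 = 1.1838 < 3.5000.
So cooperation is not sustainable.

No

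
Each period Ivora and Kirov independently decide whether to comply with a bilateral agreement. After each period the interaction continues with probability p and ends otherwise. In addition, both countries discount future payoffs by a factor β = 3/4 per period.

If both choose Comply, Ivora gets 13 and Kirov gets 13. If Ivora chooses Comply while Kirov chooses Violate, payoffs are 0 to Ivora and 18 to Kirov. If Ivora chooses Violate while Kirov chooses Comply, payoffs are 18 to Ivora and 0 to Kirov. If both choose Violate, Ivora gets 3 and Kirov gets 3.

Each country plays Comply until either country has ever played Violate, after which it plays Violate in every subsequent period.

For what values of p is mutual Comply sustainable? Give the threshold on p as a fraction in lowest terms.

With continuation probability p and discount β, the effective per-period discount factor is βp.
Grim-trigger IC: βp ≥ (18−13)/(18−3) = 1/3.
So p ≥ (1/3)/(3/4) = 4/9.

4/9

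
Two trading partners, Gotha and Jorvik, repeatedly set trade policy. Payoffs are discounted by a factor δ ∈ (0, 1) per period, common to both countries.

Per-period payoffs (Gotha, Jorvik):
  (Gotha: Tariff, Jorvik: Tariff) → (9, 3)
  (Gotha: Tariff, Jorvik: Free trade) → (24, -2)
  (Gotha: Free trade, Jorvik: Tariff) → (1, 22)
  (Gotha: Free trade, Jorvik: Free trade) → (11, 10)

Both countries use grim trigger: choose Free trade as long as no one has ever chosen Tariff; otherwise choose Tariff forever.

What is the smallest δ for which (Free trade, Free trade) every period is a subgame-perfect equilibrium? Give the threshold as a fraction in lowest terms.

13/15

Gotha's threshold: (24−11)/(24−9) = 13/15.
Jorvik's threshold: (22−10)/(22−3) = 12/19.
13/15 > 12/19, so Gotha binds and δ* = 13/15.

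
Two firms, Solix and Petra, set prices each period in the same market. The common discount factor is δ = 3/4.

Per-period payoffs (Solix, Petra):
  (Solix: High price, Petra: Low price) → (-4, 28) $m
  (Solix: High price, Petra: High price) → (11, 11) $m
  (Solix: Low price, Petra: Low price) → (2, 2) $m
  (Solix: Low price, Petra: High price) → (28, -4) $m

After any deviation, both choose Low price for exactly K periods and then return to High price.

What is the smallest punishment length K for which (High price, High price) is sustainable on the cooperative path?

IC: δ(1−δ^K)/(1−δ) ≥ (28−11)/(11−2) = 17/9.
With δ = 3/4: need 1 − δ^K ≥ 17/9·(1−3/4)/(3/4), i.e. δ^K ≤ 0.3704.
Since (3/4)^3 = 0.4219 and (3/4)^4 = 0.3164, the smallest such K is 4.

4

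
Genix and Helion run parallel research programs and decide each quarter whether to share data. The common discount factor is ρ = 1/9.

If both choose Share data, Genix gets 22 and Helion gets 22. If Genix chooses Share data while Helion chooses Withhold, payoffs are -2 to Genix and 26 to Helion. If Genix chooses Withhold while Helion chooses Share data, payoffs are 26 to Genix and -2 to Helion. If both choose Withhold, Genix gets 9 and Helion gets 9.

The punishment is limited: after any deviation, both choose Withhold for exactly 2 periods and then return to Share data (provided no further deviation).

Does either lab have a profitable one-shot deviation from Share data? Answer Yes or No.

Comparing payoff streams over the 3 periods until play realigns: cooperate → 22(1+ρ+…+ρ^2); deviate → 26 + 9(ρ+…+ρ^2).
Cooperation is sustained iff (22−9)(ρ+…+ρ^2) ≥ 26−22.
ρ+…+ρ^2 = 1/9·(1−(1/9)^2)/(1−1/9) = 0.1235, and (26−22)/(22−9) = 0.3077.
0.1235 < 0.3077, so cooperation is not sustainable.

Yes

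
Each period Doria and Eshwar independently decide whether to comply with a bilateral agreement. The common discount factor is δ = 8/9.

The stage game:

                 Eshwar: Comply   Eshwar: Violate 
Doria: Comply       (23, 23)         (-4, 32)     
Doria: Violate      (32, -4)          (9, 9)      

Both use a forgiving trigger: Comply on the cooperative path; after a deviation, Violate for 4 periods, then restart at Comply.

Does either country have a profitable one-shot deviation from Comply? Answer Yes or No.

IC: δ+…+δ^4 ≥ (32−23)/(23−9) = 9/14.
At δ = 8/9: partial sum = 3.0056 ≥ 0.6429. Cooperation sustainable.

No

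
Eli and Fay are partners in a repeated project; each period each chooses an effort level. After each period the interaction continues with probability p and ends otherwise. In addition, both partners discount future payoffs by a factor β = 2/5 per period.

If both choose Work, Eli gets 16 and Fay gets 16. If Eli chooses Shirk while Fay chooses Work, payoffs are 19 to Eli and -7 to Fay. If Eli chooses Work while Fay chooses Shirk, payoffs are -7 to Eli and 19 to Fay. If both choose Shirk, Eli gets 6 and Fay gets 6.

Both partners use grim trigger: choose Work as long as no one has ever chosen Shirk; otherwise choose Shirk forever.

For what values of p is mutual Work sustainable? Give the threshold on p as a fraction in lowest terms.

15/26

Expected continuation weight on next period's payoff is β·p = 2/5·p, which plays the role of the discount factor.
Cooperation requires 2/5·p ≥ (19−16)/(19−6) = 3/13, hence p ≥ 15/26.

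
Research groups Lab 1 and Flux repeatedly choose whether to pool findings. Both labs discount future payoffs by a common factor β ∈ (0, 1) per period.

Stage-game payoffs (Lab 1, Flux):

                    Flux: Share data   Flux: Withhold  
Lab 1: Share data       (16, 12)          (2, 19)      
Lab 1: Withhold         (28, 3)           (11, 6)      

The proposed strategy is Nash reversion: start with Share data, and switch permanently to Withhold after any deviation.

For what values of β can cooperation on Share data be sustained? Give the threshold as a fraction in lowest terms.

12/17

Lab 1: cooperation gives 16 each period; deviation gives 28 once then 11 forever.
  16/(1−β) ≥ 28 + 11β/(1−β) ⇒ β ≥ 12/17.
Flux: cooperation gives 12 each period; deviation gives 19 once then 6 forever.
  β ≥ 7/13.
Both must hold, so the binding constraint is Lab 1's: β ≥ 12/17.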